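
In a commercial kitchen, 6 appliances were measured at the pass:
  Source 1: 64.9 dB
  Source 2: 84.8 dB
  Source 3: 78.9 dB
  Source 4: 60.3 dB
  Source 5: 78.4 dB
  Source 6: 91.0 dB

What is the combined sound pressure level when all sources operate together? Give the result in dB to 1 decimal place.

Σ 10^(Lᵢ/10) = 1.712e+09.
Back to dB: 10·log₁₀ Σ = 92.3 dB.

92.3 dB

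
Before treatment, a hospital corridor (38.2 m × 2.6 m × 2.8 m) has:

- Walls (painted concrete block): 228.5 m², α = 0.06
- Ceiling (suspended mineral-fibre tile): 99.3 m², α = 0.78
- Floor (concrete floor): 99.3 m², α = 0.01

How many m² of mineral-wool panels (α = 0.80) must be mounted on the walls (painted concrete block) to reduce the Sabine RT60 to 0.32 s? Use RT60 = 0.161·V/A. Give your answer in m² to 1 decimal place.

Equivalent absorption area: A₁ = 228.5·0.06 + 99.3·0.78 + 99.3·0.01 = 92.157 m².
Required A₂ = 0.161·278.096/0.32 = 139.917 sabins.
Absorption to add: 139.917 − 92.157 = 47.760 sabins.
Net gain per m²: Δα = 0.80 − 0.06 = 0.74.
Area = ΔA/Δα = 47.760/0.74 = 64.5 m².

64.5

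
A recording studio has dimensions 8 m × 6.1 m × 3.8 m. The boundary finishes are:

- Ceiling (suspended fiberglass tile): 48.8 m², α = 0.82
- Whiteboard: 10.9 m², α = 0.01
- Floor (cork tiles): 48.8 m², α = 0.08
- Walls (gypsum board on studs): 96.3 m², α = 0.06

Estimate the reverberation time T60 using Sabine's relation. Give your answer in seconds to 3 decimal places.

A = Σ Sᵢαᵢ = 48.8×0.82 + 10.9×0.01 + 48.8×0.08 + 96.3×0.06 = 49.807 sabins.
V = 8·6.1·3.8 = 185.44 m³.
Sabine: RT60 = 0.161 × 185.44 / 49.807 = 0.599 s.

0.599 s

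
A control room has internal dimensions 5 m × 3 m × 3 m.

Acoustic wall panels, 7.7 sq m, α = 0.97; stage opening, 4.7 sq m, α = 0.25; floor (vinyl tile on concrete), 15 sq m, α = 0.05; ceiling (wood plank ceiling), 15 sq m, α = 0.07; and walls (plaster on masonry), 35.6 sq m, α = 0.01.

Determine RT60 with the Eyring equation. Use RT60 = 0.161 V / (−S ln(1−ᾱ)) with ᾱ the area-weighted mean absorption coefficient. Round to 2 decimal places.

0.62 s

Total surface area S = 7.7 + 4.7 + 15 + 15 + 35.6 = 78.0 sq m.
Absorption A = 7.7×0.97 + 4.7×0.25 + 15×0.05 + 15×0.07 + 35.6×0.01 = 10.800 sabins.
ᾱ = 10.800 / 78.0 = 0.1385.
Eyring denominator: −S ln(1−ᾱ) = 11.628.
V = 5 × 3 × 3 = 45 m³.
RT60 = 0.161 × 45 / 11.628 = 0.62 s.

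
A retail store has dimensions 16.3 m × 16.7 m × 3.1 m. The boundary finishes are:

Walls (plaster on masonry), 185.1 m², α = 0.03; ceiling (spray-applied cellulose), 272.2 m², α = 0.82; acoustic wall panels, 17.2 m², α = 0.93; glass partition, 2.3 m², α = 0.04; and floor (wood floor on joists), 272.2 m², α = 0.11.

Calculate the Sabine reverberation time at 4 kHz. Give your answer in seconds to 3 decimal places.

0.494 s

Equivalent absorption area: A = 185.1·0.03 + 272.2·0.82 + 17.2·0.93 + 2.3·0.04 + 272.2·0.11 = 274.787 m².
Room volume: 843.851 m³.
Sabine: RT60 = 0.161 × 843.851 / 274.787 = 0.494 s.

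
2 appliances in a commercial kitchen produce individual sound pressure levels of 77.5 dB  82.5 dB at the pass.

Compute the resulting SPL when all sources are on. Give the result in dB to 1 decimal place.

83.7 dB

Converting to relative power and adding: 10^(77.5/10) + 10^(82.5/10) = 2.341e+08.
Combined level = 10 log₁₀(2.341e+08) = 83.7 dB.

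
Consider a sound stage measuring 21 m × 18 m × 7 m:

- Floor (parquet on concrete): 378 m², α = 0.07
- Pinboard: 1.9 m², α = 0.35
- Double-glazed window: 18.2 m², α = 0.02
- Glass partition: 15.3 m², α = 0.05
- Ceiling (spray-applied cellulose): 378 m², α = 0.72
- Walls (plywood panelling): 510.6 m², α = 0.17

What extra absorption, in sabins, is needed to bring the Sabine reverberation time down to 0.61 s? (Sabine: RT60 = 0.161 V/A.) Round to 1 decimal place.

Summing Sᵢαᵢ: 26.460 + 0.665 + 0.364 + 0.765 + 272.160 + 86.802 → A₁ = 387.216 sabins.
V = 2646 m³. Required absorption A₂ = 0.161 × 2646 / 0.61 = 698.370 sabins.
Shortfall: 698.370 − 387.216 = 311.2 sabins.

311.2 sabins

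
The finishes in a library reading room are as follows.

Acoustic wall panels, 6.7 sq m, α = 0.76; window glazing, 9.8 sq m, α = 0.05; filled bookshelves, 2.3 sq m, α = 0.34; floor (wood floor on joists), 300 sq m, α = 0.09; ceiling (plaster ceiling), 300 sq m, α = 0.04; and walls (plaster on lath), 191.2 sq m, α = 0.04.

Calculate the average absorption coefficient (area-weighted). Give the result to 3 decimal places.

S = Σ Sᵢ = 6.7 + 9.8 + 2.3 + 300 + 300 + 191.2 = 810.0 sq m.
Σ(Sᵢαᵢ) = 6.7×0.76 + 9.8×0.05 + 2.3×0.34 + 300×0.09 + 300×0.04 + 191.2×0.04 = 53.012.
ᾱ = A/S = 0.065.

0.065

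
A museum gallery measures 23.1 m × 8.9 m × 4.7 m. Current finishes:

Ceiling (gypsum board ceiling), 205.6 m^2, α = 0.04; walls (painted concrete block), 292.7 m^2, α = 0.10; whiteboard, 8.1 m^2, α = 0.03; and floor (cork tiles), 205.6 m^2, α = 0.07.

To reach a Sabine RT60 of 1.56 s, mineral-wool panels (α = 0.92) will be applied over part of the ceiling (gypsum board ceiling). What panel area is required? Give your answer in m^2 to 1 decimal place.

54.1

Summing Sᵢαᵢ: 8.224 + 29.270 + 0.243 + 14.392 → A₁ = 52.129 sabins.
V = 966.273 m³. Target absorption A₂ = 0.161 × 966.273 / 1.56 = 99.724 sabins.
ΔA needed = 99.724 − 52.129 = 47.595 sabins.
Each m^2 of panel replacing the ceiling (gypsum board ceiling) adds (0.92 − 0.04) = 0.88 sabins.
Panel area = 47.595 / 0.88 = 54.1 m^2.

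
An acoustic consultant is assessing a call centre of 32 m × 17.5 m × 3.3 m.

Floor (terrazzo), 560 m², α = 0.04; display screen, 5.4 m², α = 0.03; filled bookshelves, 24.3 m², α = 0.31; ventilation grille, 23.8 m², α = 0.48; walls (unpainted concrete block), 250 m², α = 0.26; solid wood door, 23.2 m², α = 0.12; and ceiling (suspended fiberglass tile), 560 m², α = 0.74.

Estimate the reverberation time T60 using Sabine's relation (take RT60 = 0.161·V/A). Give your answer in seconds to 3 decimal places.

0.568 seconds

Summing Sᵢαᵢ: 22.400 + 0.162 + 7.533 + 11.424 + 65.000 + 2.784 + 414.400 → A = 523.703 sabins.
Room volume: 1848 m³.
Sabine: RT60 = 0.161 × 1848 / 523.703 = 0.568 s.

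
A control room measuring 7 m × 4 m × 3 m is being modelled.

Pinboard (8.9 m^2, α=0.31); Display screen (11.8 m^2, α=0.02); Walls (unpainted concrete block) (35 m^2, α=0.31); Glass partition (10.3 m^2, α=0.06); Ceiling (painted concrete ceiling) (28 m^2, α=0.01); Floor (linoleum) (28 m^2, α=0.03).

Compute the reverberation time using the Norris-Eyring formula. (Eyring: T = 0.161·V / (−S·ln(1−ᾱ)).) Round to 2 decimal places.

Total surface area S = 8.9 + 11.8 + 35 + 10.3 + 28 + 28 = 122.0 m^2.
Absorption A = 8.9×0.31 + 11.8×0.02 + 35×0.31 + 10.3×0.06 + 28×0.01 + 28×0.03 = 15.583 sabins.
Mean coefficient ᾱ = A/S = 0.1277.
−S·ln(1−ᾱ) = −122.0 × ln(1 − 0.1277) = 16.668.
V = 7 × 4 × 3 = 84 m³.
T = 0.161·V/[−S·ln(1−ᾱ)] = 0.161·84/16.668 = 0.81 s.

0.81 s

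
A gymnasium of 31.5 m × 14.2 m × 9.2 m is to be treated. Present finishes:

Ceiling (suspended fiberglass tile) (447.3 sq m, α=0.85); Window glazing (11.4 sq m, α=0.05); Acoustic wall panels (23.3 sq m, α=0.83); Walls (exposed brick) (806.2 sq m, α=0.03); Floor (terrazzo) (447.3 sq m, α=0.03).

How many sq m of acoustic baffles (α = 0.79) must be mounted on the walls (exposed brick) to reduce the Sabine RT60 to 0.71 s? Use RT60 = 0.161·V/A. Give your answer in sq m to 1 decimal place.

A₁ = Σ Sᵢαᵢ = 447.3×0.85 + 11.4×0.05 + 23.3×0.83 + 806.2×0.03 + 447.3×0.03 = 437.719 sabins.
Required A₂ = 0.161·4115.16/0.71 = 933.156 sabins.
Absorption to add: 933.156 − 437.719 = 495.437 sabins.
Net gain per sq m: Δα = 0.79 − 0.03 = 0.76.
Panel area = 495.437 / 0.76 = 651.9 sq m.

651.9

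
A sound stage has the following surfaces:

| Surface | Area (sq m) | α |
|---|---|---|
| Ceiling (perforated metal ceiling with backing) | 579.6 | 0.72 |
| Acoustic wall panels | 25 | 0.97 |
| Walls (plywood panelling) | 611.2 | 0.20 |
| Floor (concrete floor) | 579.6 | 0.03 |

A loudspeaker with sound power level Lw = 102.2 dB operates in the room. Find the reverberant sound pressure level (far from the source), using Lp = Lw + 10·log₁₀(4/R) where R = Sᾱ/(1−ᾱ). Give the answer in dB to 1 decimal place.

78.9 dB

Σ(Sᵢαᵢ) = 579.6×0.72 + 25×0.97 + 611.2×0.20 + 579.6×0.03 = 581.190; total area S = 1795.4 sq m.
ᾱ = 581.190/1795.4 = 0.3237; R = Sᾱ/(1−ᾱ) = 581.190/(1−0.3237) = 859.367 sq m.
Lp = 102.2 + 10·log₁₀(4/859.367) = 102.2 + (-23.32) = 78.9 dB.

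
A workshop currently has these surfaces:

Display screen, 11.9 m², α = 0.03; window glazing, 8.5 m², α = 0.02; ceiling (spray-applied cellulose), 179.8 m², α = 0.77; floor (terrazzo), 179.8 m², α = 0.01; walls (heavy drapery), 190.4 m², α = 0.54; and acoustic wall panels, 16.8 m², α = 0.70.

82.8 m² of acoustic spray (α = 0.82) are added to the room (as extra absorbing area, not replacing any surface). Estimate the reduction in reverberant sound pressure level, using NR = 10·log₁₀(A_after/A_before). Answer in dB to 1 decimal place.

1.0 dB

Total absorption A_before = 11.9×0.03 + 8.5×0.02 + 179.8×0.77 + 179.8×0.01 + 190.4×0.54 + 16.8×0.70
  = 0.357 + 0.170 + 138.446 + 1.798 + 102.816 + 11.760 = 255.347 m² sabins.
Added absorption = 82.8 × 0.82 = 67.896 sabins.
A_after = 255.347 + 67.896 = 323.243 sabins.
Reduction = 10 log₁₀(A_after/A_before) = 10 log₁₀(1.2659) = 1.0 dB.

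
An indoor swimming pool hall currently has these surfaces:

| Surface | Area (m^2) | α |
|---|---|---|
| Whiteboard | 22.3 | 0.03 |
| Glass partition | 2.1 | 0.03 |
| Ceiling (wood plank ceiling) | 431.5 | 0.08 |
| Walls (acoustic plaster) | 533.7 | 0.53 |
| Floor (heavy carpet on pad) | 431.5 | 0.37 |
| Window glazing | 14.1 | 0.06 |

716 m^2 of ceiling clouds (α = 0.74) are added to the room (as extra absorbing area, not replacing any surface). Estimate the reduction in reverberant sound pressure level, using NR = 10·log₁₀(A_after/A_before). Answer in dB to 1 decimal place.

Total absorption A_before = 22.3*0.03 + 2.1*0.03 + 431.5*0.08 + 533.7*0.53 + 431.5*0.37 + 14.1*0.06
  = 0.669 + 0.063 + 34.520 + 282.861 + 159.655 + 0.846 = 478.614 m^2 sabins.
Added absorption = 716 × 0.74 = 529.840 sabins.
A_after = 478.614 + 529.840 = 1008.454 sabins.
NR = 10·log₁₀(1008.454/478.614) = 3.2 dB.

3.2 dB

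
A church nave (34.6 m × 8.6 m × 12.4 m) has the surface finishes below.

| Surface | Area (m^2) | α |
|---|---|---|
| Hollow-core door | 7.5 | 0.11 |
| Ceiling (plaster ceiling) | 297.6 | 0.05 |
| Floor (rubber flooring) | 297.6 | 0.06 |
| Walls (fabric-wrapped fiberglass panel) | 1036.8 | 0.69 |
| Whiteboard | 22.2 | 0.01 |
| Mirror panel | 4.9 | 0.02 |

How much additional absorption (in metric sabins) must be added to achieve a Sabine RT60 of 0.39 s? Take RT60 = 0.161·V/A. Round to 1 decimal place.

Summing Sᵢαᵢ: 0.825 + 14.880 + 17.856 + 715.392 + 0.222 + 0.098 → A₁ = 749.273 sabins.
For T = 0.39 s, need A₂ = 0.161·V/T = 0.161·3689.744/0.39 = 1523.202 sabins.
Additional absorption ΔA = 1523.202 − 749.273 = 773.9 sabins.

773.9 sabins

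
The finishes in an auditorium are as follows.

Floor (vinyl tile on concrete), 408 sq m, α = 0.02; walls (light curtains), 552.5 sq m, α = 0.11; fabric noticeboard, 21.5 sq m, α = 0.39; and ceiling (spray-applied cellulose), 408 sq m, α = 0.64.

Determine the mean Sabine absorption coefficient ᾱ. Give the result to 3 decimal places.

Total surface area S = 1390.0 sq m.
Weighted sum Σ Sα = 338.440.
ᾱ = A/S = 0.243.

0.243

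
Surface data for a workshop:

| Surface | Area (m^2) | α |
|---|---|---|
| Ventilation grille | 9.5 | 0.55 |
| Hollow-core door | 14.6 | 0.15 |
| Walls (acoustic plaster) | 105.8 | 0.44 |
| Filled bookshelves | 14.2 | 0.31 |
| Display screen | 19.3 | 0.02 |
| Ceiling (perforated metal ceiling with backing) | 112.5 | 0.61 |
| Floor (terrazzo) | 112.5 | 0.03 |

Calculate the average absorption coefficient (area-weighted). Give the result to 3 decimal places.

0.337

Total surface area S = 388.4 m^2.
Weighted sum Σ Sα = 130.755.
ᾱ = A/S = 0.337.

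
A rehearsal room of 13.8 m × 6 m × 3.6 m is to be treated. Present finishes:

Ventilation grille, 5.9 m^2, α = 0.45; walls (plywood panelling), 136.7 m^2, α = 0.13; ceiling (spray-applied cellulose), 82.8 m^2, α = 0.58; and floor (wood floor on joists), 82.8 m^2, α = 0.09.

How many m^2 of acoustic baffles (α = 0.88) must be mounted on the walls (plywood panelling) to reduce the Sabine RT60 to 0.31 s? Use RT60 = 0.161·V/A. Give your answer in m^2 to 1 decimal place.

Summing Sᵢαᵢ: 2.655 + 17.771 + 48.024 + 7.452 → A₁ = 75.902 sabins.
Required A₂ = 0.161·298.08/0.31 = 154.809 sabins.
ΔA needed = 154.809 − 75.902 = 78.907 sabins.
Each m^2 of panel replacing the walls (plywood panelling) adds (0.88 − 0.13) = 0.75 sabins.
Area = ΔA/Δα = 78.907/0.75 = 105.2 m^2.

105.2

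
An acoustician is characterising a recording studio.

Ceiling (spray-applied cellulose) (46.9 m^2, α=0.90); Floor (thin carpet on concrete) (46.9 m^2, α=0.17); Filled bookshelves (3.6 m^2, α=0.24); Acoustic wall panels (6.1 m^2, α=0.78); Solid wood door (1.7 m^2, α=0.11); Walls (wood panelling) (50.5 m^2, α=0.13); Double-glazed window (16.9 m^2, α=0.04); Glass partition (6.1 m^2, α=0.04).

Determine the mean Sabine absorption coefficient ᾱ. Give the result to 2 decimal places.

0.36

S = Σ Sᵢ = 46.9 + 46.9 + 3.6 + 6.1 + 1.7 + 50.5 + 16.9 + 6.1 = 178.7 m^2.
Weighted sum Σ Sα = 63.477.
ᾱ = 63.477 / 178.7 = 0.36.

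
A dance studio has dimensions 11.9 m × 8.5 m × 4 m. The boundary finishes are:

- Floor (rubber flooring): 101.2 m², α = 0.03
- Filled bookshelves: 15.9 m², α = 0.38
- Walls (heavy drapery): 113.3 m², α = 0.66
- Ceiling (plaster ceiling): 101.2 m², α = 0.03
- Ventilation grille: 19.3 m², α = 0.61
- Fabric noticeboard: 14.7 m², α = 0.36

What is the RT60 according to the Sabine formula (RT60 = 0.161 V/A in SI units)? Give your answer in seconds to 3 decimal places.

0.627 seconds

Summing Sᵢαᵢ: 3.036 + 6.042 + 74.778 + 3.036 + 11.773 + 5.292 → A = 103.957 sabins.
Volume V = 11.9 × 8.5 × 4 = 404.6 m³.
Sabine: RT60 = 0.161 × 404.6 / 103.957 = 0.627 s.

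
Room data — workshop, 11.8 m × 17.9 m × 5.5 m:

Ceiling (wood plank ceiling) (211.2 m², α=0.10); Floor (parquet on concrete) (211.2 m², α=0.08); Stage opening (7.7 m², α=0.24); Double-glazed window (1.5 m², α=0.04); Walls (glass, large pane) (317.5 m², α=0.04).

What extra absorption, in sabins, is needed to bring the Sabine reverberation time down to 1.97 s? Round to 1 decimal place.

Total absorption A₁ = 211.2×0.10 + 211.2×0.08 + 7.7×0.24 + 1.5×0.04 + 317.5×0.04
  = 21.120 + 16.896 + 1.848 + 0.060 + 12.700 = 52.624 m² sabins.
For T = 1.97 s, need A₂ = 0.161·V/T = 0.161·1161.71/1.97 = 94.942 sabins.
Additional absorption ΔA = 94.942 − 52.624 = 42.3 sabins.

42.3 sabins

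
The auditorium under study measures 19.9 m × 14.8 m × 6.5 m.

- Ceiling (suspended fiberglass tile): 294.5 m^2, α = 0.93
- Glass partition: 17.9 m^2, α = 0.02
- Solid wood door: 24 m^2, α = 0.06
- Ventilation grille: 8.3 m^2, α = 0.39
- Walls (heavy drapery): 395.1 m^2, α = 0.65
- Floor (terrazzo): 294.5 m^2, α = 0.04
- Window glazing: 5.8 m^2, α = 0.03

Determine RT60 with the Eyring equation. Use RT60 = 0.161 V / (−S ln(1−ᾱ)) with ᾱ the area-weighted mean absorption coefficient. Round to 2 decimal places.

S = Σ Sᵢ = 1040.1 m^2.
Absorption A = 294.5×0.93 + 17.9×0.02 + 24×0.06 + 8.3×0.39 + 395.1×0.65 + 294.5×0.04 + 5.8×0.03 = 547.689 sabins.
Mean coefficient ᾱ = A/S = 0.5266.
−S·ln(1−ᾱ) = −1040.1 × ln(1 − 0.5266) = 777.802.
V = 19.9 × 14.8 × 6.5 = 1914.38 m³.
RT60 = 0.161 × 1914.38 / 777.802 = 0.40 s.

0.40 seconds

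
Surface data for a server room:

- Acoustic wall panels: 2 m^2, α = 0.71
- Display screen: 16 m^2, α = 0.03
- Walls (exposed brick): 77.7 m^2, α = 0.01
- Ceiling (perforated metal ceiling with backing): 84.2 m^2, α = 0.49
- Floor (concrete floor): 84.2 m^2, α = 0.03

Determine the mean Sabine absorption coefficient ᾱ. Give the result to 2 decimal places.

0.18

S = Σ Sᵢ = 2 + 16 + 77.7 + 84.2 + 84.2 = 264.1 m^2.
Σ(Sᵢαᵢ) = 2*0.71 + 16*0.03 + 77.7*0.01 + 84.2*0.49 + 84.2*0.03 = 46.461.
ᾱ = A/S = 0.18.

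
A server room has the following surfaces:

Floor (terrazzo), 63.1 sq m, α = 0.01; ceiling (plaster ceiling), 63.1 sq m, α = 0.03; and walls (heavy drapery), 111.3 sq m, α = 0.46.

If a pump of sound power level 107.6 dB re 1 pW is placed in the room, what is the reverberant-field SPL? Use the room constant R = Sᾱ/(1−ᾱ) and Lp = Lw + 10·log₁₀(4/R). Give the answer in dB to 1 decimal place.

A = 53.722 sabins; S = 237.5 sq m.
ᾱ = 53.722/237.5 = 0.2262; R = Sᾱ/(1−ᾱ) = 53.722/(1−0.2262) = 69.426 sq m.
Lp = Lw + 10 log₁₀(4/R) = 107.6 -12.39 = 95.2 dB.

95.2 dB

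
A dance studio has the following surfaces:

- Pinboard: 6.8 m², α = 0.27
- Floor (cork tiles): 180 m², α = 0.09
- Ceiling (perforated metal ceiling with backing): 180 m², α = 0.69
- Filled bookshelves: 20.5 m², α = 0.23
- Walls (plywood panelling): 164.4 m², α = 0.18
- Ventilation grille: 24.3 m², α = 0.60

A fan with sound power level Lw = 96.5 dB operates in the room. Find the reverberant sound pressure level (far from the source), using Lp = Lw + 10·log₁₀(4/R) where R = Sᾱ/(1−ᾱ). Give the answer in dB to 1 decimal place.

Σ(Sᵢαᵢ) = 6.8·0.27 + 180·0.09 + 180·0.69 + 20.5·0.23 + 164.4·0.18 + 24.3·0.60 = 191.123; total area S = 576.0 m².
ᾱ = 191.123/576.0 = 0.3318; R = Sᾱ/(1−ᾱ) = 191.123/(1−0.3318) = 286.027 m².
Lp = 96.5 + 10·log₁₀(4/286.027) = 96.5 + (-18.54) = 78.0 dB.

78.0 dB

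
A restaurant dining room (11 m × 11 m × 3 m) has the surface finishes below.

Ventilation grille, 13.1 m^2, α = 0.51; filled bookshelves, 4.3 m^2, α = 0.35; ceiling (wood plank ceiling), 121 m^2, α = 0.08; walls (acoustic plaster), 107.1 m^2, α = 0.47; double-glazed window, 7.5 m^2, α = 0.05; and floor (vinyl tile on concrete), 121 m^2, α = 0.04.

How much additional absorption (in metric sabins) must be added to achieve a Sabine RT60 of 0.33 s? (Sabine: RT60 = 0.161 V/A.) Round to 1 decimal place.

103.7 sabins

Summing Sᵢαᵢ: 6.681 + 1.505 + 9.680 + 50.337 + 0.375 + 4.840 → A₁ = 73.418 sabins.
Target A₂ = 0.161·363/0.33 = 177.100 sabins (V = 363 m³).
Additional absorption ΔA = 177.100 − 73.418 = 103.7 sabins.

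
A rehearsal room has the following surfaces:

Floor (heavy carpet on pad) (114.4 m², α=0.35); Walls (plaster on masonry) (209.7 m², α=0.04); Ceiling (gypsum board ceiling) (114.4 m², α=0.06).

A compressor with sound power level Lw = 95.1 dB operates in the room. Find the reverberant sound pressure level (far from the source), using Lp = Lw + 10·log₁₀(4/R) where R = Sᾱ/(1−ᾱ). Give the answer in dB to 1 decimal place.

83.1 dB

Σ(Sᵢαᵢ) = 114.4·0.35 + 209.7·0.04 + 114.4·0.06 = 55.292; total area S = 438.5 m².
ᾱ = 0.1261, so room constant R = A/(1−ᾱ) = 63.270 m².
Lp = 95.1 + 10·log₁₀(4/63.270) = 95.1 + (-11.99) = 83.1 dB.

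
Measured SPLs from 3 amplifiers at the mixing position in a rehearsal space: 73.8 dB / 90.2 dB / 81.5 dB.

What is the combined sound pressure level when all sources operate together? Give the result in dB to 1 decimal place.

Sum in the linear (power) domain: Σ 10^(Lᵢ/10) = 10^(73.8/10) + 10^(90.2/10) + 10^(81.5/10) = 1.212e+09.
Combined level = 10 log₁₀(1.212e+09) = 90.8 dB.

90.8 dB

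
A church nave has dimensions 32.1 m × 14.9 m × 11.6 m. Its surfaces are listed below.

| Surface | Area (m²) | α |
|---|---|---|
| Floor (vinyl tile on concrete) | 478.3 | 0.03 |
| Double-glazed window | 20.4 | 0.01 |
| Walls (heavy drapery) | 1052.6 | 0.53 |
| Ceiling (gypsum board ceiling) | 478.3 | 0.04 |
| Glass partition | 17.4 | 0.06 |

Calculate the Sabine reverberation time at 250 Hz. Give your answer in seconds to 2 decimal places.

Total absorption A = 478.3*0.03 + 20.4*0.01 + 1052.6*0.53 + 478.3*0.04 + 17.4*0.06
  = 14.349 + 0.204 + 557.878 + 19.132 + 1.044 = 592.607 m² sabins.
V = 32.1·14.9·11.6 = 5548.164 m³.
RT60 = 0.161 · V / A = 0.161 × 5548.164 / 592.607 = 1.51 s.

1.51 sec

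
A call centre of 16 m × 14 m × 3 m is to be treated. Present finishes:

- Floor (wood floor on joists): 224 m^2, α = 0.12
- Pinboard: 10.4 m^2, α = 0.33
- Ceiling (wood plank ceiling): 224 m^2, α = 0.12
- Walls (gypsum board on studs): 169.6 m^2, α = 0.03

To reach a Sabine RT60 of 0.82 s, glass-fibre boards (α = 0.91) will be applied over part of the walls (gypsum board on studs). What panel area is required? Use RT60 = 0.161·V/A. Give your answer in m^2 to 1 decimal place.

Equivalent absorption area: A₁ = 224·0.12 + 10.4·0.33 + 224·0.12 + 169.6·0.03 = 62.280 m^2.
V = 672 m³. Target absorption A₂ = 0.161 × 672 / 0.82 = 131.941 sabins.
ΔA needed = 131.941 − 62.280 = 69.661 sabins.
Each m^2 of panel replacing the walls (gypsum board on studs) adds (0.91 − 0.03) = 0.88 sabins.
Area = ΔA/Δα = 69.661/0.88 = 79.2 m^2.

79.2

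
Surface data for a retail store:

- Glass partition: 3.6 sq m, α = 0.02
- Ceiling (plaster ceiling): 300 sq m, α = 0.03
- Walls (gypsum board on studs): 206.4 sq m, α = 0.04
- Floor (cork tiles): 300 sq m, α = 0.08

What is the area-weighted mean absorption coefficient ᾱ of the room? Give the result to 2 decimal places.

0.05

Total surface area S = 810.0 sq m.
Weighted sum Σ Sα = 41.328.
ᾱ = A/S = 0.05.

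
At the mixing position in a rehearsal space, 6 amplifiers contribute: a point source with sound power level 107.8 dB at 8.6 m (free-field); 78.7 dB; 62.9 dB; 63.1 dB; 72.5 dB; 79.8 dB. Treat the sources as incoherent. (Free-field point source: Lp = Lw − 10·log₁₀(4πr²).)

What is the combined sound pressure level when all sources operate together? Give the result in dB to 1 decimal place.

Source at 8.6 m: Lp = 107.8 − 10·log₁₀(4π·8.6²) = 107.8 − 10·log₁₀(929.409) = 78.1 dB.
Converting to relative power and adding: 10^(78.1/10) + 10^(78.7/10) + 10^(62.9/10) + 10^(63.1/10) + 10^(72.5/10) + 10^(79.8/10) = 2.56e+08.
Back to dB: 10·log₁₀ Σ = 84.1 dB.

84.1 dB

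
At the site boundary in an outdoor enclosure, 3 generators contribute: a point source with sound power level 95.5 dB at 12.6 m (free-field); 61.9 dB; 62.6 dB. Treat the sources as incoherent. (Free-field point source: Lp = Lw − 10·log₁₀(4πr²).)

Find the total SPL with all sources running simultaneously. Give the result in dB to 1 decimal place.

67.1 dB

Source at 12.6 m: Lp = 95.5 − 10·log₁₀(4π·12.6²) = 95.5 − 10·log₁₀(1995.037) = 62.5 dB.
Converting to relative power and adding: 10^(62.5/10) + 10^(61.9/10) + 10^(62.6/10) = 5.147e+06.
L_total = 10·log₁₀(5.147e+06) = 67.1 dB.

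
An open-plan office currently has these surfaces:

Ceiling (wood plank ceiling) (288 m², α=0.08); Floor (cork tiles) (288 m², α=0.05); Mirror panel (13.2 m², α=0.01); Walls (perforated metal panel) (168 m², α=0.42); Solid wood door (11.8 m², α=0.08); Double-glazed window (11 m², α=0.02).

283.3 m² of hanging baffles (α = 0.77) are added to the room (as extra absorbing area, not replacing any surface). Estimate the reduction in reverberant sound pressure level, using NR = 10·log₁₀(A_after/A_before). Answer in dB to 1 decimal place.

4.8 dB

Total absorption A_before = 288×0.08 + 288×0.05 + 13.2×0.01 + 168×0.42 + 11.8×0.08 + 11×0.02
  = 23.040 + 14.400 + 0.132 + 70.560 + 0.944 + 0.220 = 109.296 m² sabins.
Added absorption = 283.3 × 0.77 = 218.141 sabins.
New total A_after = 327.437 sabins.
Reduction = 10 log₁₀(A_after/A_before) = 10 log₁₀(2.9959) = 4.8 dB.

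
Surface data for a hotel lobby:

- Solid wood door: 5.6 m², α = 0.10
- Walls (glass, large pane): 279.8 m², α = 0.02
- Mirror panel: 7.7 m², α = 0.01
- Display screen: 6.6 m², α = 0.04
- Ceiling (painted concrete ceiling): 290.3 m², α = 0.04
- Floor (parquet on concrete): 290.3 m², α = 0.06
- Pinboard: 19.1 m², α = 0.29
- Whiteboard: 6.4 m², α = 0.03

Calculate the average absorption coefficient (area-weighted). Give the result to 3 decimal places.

S = Σ Sᵢ = 5.6 + 279.8 + 7.7 + 6.6 + 290.3 + 290.3 + 19.1 + 6.4 = 905.8 m².
A = 5.6*0.10 + 279.8*0.02 + 7.7*0.01 + 6.6*0.04 + 290.3*0.04 + 290.3*0.06 + 19.1*0.29 + 6.4*0.03 = 41.258 sabins.
ᾱ = 41.258 / 905.8 = 0.046.

0.046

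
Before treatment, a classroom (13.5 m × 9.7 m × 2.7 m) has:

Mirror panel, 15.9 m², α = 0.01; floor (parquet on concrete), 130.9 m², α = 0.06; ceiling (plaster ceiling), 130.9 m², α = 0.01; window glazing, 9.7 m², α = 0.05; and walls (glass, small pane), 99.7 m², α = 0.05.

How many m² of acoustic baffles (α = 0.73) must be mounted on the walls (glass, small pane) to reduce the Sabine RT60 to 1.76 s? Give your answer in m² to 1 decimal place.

25.8

Equivalent absorption area: A₁ = 15.9*0.01 + 130.9*0.06 + 130.9*0.01 + 9.7*0.05 + 99.7*0.05 = 14.792 m².
Required A₂ = 0.161·353.565/1.76 = 32.343 sabins.
ΔA needed = 32.343 − 14.792 = 17.551 sabins.
Net gain per m²: Δα = 0.73 − 0.05 = 0.68.
Panel area = 17.551 / 0.68 = 25.8 m².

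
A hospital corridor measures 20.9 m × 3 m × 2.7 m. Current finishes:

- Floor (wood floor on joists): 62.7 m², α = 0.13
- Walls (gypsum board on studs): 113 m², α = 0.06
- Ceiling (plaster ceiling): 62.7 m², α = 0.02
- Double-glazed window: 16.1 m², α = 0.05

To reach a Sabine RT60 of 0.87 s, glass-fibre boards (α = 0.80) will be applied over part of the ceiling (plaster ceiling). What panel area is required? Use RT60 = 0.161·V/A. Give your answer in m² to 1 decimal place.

Summing Sᵢαᵢ: 8.151 + 6.780 + 1.254 + 0.805 → A₁ = 16.990 sabins.
V = 169.29 m³. Target absorption A₂ = 0.161 × 169.29 / 0.87 = 31.328 sabins.
Absorption to add: 31.328 − 16.990 = 14.338 sabins.
Net gain per m²: Δα = 0.80 − 0.02 = 0.78.
Panel area = 14.338 / 0.78 = 18.4 m².

18.4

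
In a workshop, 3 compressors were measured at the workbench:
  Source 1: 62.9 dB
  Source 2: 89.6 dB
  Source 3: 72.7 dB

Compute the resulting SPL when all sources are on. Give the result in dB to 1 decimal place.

Sum in the linear (power) domain: Σ 10^(Lᵢ/10) = 10^(62.9/10) + 10^(89.6/10) + 10^(72.7/10) = 9.326e+08.
Back to dB: 10·log₁₀ Σ = 89.7 dB.

89.7 dB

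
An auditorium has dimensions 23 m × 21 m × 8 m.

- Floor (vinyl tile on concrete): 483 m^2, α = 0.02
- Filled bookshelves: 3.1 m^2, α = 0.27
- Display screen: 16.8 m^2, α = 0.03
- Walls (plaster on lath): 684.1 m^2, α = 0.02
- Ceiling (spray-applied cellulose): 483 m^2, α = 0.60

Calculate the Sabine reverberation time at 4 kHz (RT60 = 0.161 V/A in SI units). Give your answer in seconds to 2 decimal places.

A = Σ Sᵢαᵢ = 483*0.02 + 3.1*0.27 + 16.8*0.03 + 684.1*0.02 + 483*0.60 = 314.483 sabins.
V = 23·21·8 = 3864 m³.
RT60 = 0.161 · V / A = 0.161 × 3864 / 314.483 = 1.98 s.

1.98 seconds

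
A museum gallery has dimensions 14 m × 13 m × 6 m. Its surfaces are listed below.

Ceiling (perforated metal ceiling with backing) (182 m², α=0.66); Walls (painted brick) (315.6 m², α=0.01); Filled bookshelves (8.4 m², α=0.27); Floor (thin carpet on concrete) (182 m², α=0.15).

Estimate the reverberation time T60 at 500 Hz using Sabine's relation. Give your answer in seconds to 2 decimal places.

Summing Sᵢαᵢ: 120.120 + 3.156 + 2.268 + 27.300 → A = 152.844 sabins.
Volume V = 14 × 13 × 6 = 1092 m³.
T = 0.161 V/A = 0.161·1092/152.844 = 1.15 s.

1.15 s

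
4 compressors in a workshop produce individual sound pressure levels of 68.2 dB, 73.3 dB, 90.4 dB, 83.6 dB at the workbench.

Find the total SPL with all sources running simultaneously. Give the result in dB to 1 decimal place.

91.3 dB

Σ 10^(Lᵢ/10) = 1.354e+09.
Back to dB: 10·log₁₀ Σ = 91.3 dB.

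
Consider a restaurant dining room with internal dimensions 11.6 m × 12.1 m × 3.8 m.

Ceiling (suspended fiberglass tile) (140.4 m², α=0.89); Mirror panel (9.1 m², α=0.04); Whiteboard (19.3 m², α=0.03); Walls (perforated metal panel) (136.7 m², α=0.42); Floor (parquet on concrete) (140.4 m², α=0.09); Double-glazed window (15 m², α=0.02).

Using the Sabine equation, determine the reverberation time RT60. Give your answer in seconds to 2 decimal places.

Total absorption A = 140.4×0.89 + 9.1×0.04 + 19.3×0.03 + 136.7×0.42 + 140.4×0.09 + 15×0.02
  = 124.956 + 0.364 + 0.579 + 57.414 + 12.636 + 0.300 = 196.249 m² sabins.
Room volume: 533.368 m³.
RT60 = 0.161 · V / A = 0.161 × 533.368 / 196.249 = 0.44 s.

0.44 s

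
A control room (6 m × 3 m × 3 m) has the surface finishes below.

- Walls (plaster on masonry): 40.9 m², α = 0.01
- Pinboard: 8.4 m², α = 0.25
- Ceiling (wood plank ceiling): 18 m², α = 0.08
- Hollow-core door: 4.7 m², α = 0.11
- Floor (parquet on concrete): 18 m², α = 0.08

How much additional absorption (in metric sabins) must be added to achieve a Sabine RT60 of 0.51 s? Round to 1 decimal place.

Summing Sᵢαᵢ: 0.409 + 2.100 + 1.440 + 0.517 + 1.440 → A₁ = 5.906 sabins.
V = 54 m³. Required absorption A₂ = 0.161 × 54 / 0.51 = 17.047 sabins.
Shortfall: 17.047 − 5.906 = 11.1 sabins.

11.1 sabins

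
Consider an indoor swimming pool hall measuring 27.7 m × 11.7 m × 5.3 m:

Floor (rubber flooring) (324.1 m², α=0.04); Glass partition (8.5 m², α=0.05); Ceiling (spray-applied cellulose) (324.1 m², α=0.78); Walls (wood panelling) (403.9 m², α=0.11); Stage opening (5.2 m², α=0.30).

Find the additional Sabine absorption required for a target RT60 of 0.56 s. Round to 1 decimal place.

181.7 sabins

A₁ = Σ Sᵢαᵢ = 324.1×0.04 + 8.5×0.05 + 324.1×0.78 + 403.9×0.11 + 5.2×0.30 = 312.176 sabins.
Target A₂ = 0.161·1717.677/0.56 = 493.832 sabins (V = 1717.677 m³).
Shortfall: 493.832 − 312.176 = 181.7 sabins.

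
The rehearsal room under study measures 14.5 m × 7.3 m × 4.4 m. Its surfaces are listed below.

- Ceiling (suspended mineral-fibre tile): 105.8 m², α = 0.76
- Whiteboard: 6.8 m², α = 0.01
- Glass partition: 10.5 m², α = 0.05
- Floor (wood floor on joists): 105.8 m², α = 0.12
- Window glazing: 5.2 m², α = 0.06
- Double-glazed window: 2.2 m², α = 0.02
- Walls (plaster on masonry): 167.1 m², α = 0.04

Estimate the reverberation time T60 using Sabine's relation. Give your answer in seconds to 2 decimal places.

0.74 seconds

Total absorption A = 105.8·0.76 + 6.8·0.01 + 10.5·0.05 + 105.8·0.12 + 5.2·0.06 + 2.2·0.02 + 167.1·0.04
  = 80.408 + 0.068 + 0.525 + 12.696 + 0.312 + 0.044 + 6.684 = 100.737 m² sabins.
Room volume: 465.74 m³.
RT60 = 0.161 · V / A = 0.161 × 465.74 / 100.737 = 0.74 s.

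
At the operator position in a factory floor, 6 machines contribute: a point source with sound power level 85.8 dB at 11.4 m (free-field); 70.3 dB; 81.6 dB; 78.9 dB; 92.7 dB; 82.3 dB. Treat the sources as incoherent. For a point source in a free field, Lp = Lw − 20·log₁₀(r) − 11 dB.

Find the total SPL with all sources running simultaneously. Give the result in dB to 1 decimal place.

Source at 11.4 m: Lp = 85.8 − 20·log₁₀(11.4) − 11 = 53.7 dB.
Sum in the linear (power) domain: Σ 10^(Lᵢ/10) = 10^(53.7/10) + 10^(70.3/10) + 10^(81.6/10) + 10^(78.9/10) + 10^(92.7/10) + 10^(82.3/10) = 2.265e+09.
L_total = 10·log₁₀(2.265e+09) = 93.6 dB.

93.6 dB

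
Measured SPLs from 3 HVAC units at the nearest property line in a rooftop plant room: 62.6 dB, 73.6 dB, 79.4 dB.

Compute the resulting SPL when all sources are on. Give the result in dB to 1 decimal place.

Converting to relative power and adding: 10^(62.6/10) + 10^(73.6/10) + 10^(79.4/10) = 1.118e+08.
Combined level = 10 log₁₀(1.118e+08) = 80.5 dB.

80.5 dB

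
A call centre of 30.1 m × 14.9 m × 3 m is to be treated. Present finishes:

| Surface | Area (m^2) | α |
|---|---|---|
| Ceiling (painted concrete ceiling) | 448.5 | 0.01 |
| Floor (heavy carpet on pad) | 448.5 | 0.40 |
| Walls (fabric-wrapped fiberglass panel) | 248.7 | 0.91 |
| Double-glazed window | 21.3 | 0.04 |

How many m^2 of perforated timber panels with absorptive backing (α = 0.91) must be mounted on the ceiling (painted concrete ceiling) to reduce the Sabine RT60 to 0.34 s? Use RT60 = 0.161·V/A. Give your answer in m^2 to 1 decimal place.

251.2

Summing Sᵢαᵢ: 4.485 + 179.400 + 226.317 + 0.852 → A₁ = 411.054 sabins.
V = 1345.47 m³. Target absorption A₂ = 0.161 × 1345.47 / 0.34 = 637.120 sabins.
Absorption to add: 637.120 − 411.054 = 226.066 sabins.
Net gain per m^2: Δα = 0.91 − 0.01 = 0.90.
Area = ΔA/Δα = 226.066/0.90 = 251.2 m^2.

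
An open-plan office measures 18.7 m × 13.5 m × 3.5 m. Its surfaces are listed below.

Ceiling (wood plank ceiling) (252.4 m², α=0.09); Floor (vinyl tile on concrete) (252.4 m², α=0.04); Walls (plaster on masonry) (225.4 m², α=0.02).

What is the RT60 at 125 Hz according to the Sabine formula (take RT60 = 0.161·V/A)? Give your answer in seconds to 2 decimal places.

3.81 s

A = Σ Sᵢαᵢ = 252.4×0.09 + 252.4×0.04 + 225.4×0.02 = 37.320 sabins.
Volume V = 18.7 × 13.5 × 3.5 = 883.575 m³.
T = 0.161 V/A = 0.161·883.575/37.320 = 3.81 s.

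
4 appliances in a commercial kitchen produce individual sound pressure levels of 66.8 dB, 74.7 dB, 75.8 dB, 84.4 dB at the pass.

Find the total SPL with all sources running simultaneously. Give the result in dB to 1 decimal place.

85.4 dB

Σ 10^(Lᵢ/10) = 3.477e+08.
L_total = 10·log₁₀(3.477e+08) = 85.4 dB.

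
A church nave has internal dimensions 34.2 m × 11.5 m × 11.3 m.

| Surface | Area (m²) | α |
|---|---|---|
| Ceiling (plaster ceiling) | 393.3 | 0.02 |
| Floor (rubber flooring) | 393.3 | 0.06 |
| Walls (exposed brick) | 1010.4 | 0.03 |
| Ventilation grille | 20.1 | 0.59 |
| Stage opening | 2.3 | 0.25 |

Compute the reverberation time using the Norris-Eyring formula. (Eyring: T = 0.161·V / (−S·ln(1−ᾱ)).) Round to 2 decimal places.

S = Σ Sᵢ = 1819.4 m².
Σ(Sᵢαᵢ) = 393.3·0.02 + 393.3·0.06 + 1010.4·0.03 + 20.1·0.59 + 2.3·0.25 = 74.210.
ᾱ = 74.210 / 1819.4 = 0.0408.
−S·ln(1−ᾱ) = −1819.4 × ln(1 − 0.0408) = 75.788.
V = 34.2 × 11.5 × 11.3 = 4444.29 m³.
T = 0.161·V/[−S·ln(1−ᾱ)] = 0.161·4444.29/75.788 = 9.44 s.

9.44 seconds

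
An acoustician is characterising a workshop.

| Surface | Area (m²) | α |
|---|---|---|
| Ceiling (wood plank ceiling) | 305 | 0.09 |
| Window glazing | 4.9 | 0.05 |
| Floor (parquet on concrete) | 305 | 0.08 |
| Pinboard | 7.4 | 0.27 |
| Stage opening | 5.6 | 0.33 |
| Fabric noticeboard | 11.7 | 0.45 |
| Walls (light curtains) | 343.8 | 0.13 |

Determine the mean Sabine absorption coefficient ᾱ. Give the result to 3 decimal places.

0.108

Total surface area S = 983.4 m².
Σ(Sᵢαᵢ) = 305·0.09 + 4.9·0.05 + 305·0.08 + 7.4·0.27 + 5.6·0.33 + 11.7·0.45 + 343.8·0.13 = 105.900.
ᾱ = A/S = 0.108.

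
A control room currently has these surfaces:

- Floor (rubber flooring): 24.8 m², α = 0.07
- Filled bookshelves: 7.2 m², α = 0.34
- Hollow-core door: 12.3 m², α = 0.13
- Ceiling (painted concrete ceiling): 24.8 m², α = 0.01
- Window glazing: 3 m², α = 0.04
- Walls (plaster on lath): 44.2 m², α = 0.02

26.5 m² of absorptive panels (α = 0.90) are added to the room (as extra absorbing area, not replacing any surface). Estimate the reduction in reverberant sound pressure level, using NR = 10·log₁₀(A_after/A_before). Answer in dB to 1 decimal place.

6.4 dB

Summing Sᵢαᵢ: 1.736 + 2.448 + 1.599 + 0.248 + 0.120 + 0.884 → A_before = 7.035 sabins.
Added absorption = 26.5 × 0.90 = 23.850 sabins.
New total A_after = 30.885 sabins.
NR = 10·log₁₀(30.885/7.035) = 6.4 dB.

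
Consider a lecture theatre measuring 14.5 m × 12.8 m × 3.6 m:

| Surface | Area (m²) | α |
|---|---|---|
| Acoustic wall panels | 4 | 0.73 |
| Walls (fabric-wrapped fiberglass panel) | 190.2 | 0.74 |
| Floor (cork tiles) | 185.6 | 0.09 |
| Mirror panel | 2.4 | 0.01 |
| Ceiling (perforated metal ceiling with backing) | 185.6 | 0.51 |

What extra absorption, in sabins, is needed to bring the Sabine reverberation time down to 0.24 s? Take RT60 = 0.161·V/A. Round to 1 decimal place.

A₁ = Σ Sᵢαᵢ = 4*0.73 + 190.2*0.74 + 185.6*0.09 + 2.4*0.01 + 185.6*0.51 = 255.052 sabins.
Target A₂ = 0.161·668.16/0.24 = 448.224 sabins (V = 668.16 m³).
Additional absorption ΔA = 448.224 − 255.052 = 193.2 sabins.

193.2 sabins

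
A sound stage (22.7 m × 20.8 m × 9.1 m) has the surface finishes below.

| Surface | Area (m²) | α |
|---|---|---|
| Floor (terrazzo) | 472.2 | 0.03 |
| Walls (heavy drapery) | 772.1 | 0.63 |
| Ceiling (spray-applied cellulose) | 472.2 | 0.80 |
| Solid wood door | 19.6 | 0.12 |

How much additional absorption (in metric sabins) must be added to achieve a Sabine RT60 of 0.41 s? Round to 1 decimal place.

806.5 sabins

Equivalent absorption area: A₁ = 472.2·0.03 + 772.1·0.63 + 472.2·0.80 + 19.6·0.12 = 880.701 m².
Target A₂ = 0.161·4296.656/0.41 = 1687.223 sabins (V = 4296.656 m³).
Additional absorption ΔA = 1687.223 − 880.701 = 806.5 sabins.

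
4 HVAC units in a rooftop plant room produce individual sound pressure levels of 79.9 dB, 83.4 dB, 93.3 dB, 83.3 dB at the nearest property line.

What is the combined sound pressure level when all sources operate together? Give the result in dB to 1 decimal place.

94.3 dB

Sum in the linear (power) domain: Σ 10^(Lᵢ/10) = 10^(79.9/10) + 10^(83.4/10) + 10^(93.3/10) + 10^(83.3/10) = 2.668e+09.
Combined level = 10 log₁₀(2.668e+09) = 94.3 dB.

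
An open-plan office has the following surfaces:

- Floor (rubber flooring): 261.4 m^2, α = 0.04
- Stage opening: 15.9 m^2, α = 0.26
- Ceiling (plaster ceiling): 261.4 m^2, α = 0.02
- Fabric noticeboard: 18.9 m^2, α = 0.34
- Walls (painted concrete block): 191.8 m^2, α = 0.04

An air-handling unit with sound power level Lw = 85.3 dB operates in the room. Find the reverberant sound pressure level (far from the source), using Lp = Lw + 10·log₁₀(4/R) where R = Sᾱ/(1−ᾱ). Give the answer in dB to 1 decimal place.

A = 33.916 sabins; S = 749.4 m^2.
ᾱ = 33.916/749.4 = 0.0453; R = Sᾱ/(1−ᾱ) = 33.916/(1−0.0453) = 35.525 m^2.
Lp = Lw + 10 log₁₀(4/R) = 85.3 -9.48 = 75.8 dB.

75.8 dB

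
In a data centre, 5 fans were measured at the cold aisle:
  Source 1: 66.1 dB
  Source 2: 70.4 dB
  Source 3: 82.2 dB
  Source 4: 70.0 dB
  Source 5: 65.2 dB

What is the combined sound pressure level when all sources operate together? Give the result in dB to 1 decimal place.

82.9 dB

Sum in the linear (power) domain: Σ 10^(Lᵢ/10) = 10^(66.1/10) + 10^(70.4/10) + 10^(82.2/10) + 10^(70.0/10) + 10^(65.2/10) = 1.943e+08.
L_total = 10·log₁₀(1.943e+08) = 82.9 dB.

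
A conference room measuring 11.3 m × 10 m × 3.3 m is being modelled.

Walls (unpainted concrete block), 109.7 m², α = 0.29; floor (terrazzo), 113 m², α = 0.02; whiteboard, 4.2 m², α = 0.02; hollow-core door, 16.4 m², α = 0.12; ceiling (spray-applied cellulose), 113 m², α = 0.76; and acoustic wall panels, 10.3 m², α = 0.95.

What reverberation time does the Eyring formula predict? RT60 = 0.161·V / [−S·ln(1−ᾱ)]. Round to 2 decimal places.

Total surface area S = 109.7 + 113 + 4.2 + 16.4 + 113 + 10.3 = 366.6 m².
Absorption A = 109.7·0.29 + 113·0.02 + 4.2·0.02 + 16.4·0.12 + 113·0.76 + 10.3·0.95 = 131.790 sabins.
ᾱ = 131.790 / 366.6 = 0.3595.
Eyring denominator: −S ln(1−ᾱ) = 163.323.
V = 11.3 × 10 × 3.3 = 372.9 m³.
RT60 = 0.161 × 372.9 / 163.323 = 0.37 s.

0.37 sec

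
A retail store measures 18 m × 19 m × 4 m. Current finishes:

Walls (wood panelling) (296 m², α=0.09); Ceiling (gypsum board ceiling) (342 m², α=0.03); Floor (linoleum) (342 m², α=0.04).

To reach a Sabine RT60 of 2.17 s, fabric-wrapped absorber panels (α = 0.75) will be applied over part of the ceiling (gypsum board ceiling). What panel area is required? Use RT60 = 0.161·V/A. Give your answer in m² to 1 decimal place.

70.7

Total absorption A₁ = 296*0.09 + 342*0.03 + 342*0.04
  = 26.640 + 10.260 + 13.680 = 50.580 m² sabins.
Required A₂ = 0.161·1368/2.17 = 101.497 sabins.
ΔA needed = 101.497 − 50.580 = 50.917 sabins.
Each m² of panel replacing the ceiling (gypsum board ceiling) adds (0.75 − 0.03) = 0.72 sabins.
Panel area = 50.917 / 0.72 = 70.7 m².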